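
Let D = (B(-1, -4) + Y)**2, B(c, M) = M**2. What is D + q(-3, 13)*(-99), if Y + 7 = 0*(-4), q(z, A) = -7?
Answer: 774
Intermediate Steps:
Y = -7 (Y = -7 + 0*(-4) = -7 + 0 = -7)
D = 81 (D = ((-4)**2 - 7)**2 = (16 - 7)**2 = 9**2 = 81)
D + q(-3, 13)*(-99) = 81 - 7*(-99) = 81 + 693 = 774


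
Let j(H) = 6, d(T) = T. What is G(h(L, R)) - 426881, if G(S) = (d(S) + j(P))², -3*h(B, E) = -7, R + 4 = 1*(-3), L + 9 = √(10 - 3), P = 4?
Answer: -3841304/9 ≈ -4.2681e+5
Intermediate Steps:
L = -9 + √7 (L = -9 + √(10 - 3) = -9 + √7 ≈ -6.3542)
R = -7 (R = -4 + 1*(-3) = -4 - 3 = -7)
h(B, E) = 7/3 (h(B, E) = -⅓*(-7) = 7/3)
G(S) = (6 + S)² (G(S) = (S + 6)² = (6 + S)²)
G(h(L, R)) - 426881 = (6 + 7/3)² - 426881 = (25/3)² - 426881 = 625/9 - 426881 = -3841304/9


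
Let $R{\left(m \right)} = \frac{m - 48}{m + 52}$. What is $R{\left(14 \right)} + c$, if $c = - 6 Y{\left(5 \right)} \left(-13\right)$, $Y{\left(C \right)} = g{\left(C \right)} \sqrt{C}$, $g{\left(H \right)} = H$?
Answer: $- \frac{17}{33} + 390 \sqrt{5} \approx 871.55$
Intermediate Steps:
$R{\left(m \right)} = \frac{-48 + m}{52 + m}$
$Y{\left(C \right)} = C^{\frac{3}{2}}$ ($Y{\left(C \right)} = C \sqrt{C} = C^{\frac{3}{2}}$)
$c = 390 \sqrt{5}$ ($c = - 6 \cdot 5^{\frac{3}{2}} \left(-13\right) = - 6 \cdot 5 \sqrt{5} \left(-13\right) = - 30 \sqrt{5} \left(-13\right) = 390 \sqrt{5} \approx 872.07$)
$R{\left(14 \right)} + c = \frac{-48 + 14}{52 + 14} + 390 \sqrt{5} = \frac{1}{66} \left(-34\right) + 390 \sqrt{5} = - \frac{17}{33} + 390 \sqrt{5}$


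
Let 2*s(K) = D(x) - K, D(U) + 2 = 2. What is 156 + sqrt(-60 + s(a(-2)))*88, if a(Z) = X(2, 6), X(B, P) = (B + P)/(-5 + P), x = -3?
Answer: 156 + 704*I ≈ 156.0 + 704.0*I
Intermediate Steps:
D(U) = 0 (D(U) = -2 + 2 = 0)
X(B, P) = (B + P)/(-5 + P)
a(Z) = 8 (a(Z) = (2 + 6)/(-5 + 6) = 8/1 = 1*8 = 8)
s(K) = -K/2 (s(K) = (0 - K)/2 = (-K)/2 = -K/2)
156 + sqrt(-60 + s(a(-2)))*88 = 156 + sqrt(-60 - 1/2*8)*88 = 156 + sqrt(-60 - 4)*88 = 156 + sqrt(-64)*88 = 156 + (8*I)*88 = 156 + 704*I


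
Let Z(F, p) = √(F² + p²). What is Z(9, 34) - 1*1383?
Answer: -1383 + √1237 ≈ -1347.8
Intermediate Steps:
Z(9, 34) - 1*1383 = √(9² + 34²) - 1*1383 = √(81 + 1156) - 1383 = √1237 - 1383 = -1383 + √1237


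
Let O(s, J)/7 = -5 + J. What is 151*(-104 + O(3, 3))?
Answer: -17818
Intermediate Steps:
O(s, J) = -35 + 7*J (O(s, J) = 7*(-5 + J) = -35 + 7*J)
151*(-104 + O(3, 3)) = 151*(-104 + (-35 + 7*3)) = 151*(-104 + (-35 + 21)) = 151*(-104 - 14) = 151*(-118) = -17818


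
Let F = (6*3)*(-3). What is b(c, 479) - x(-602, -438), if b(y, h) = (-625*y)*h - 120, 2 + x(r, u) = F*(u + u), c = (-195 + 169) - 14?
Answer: 11927578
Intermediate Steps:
F = -54 (F = 18*(-3) = -54)
c = -40 (c = -26 - 14 = -40)
x(r, u) = -2 - 108*u (x(r, u) = -2 - 54*(u + u) = -2 - 108*u)
b(y, h) = -120 - 625*h*y (b(y, h) = -625*h*y - 120 = -120 - 625*h*y)
b(c, 479) - x(-602, -438) = (-120 - 625*479*(-40)) - (-2 - 108*(-438)) = (-120 + 11975000) - (-2 + 47304) = 11974880 - 1*47302 = 11974880 - 47302 = 11927578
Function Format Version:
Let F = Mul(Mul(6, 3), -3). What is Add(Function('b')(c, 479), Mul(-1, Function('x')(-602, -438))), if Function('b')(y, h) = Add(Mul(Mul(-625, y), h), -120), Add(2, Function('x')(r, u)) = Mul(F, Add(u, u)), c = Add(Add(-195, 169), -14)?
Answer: 11927578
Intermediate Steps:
F = -54 (F = Mul(18, -3) = -54)
c = -40 (c = Add(-26, -14) = -40)
Function('x')(r, u) = Add(-2, Mul(-108, u)) (Function('x')(r, u) = Add(-2, Mul(-54, Add(u, u))) = Add(-2, Mul(-54, Mul(2, u))) = Add(-2, Mul(-108, u)))
Function('b')(y, h) = Add(-120, Mul(-625, h, y)) (Function('b')(y, h) = Add(Mul(-625, h, y), -120) = Add(-120, Mul(-625, h, y)))
Add(Function('b')(c, 479), Mul(-1, Function('x')(-602, -438))) = Add(Add(-120, Mul(-625, 479, -40)), Mul(-1, Add(-2, Mul(-108, -438)))) = Add(Add(-120, 11975000), Mul(-1, Add(-2, 47304))) = Add(11974880, Mul(-1, 47302)) = Add(11974880, -47302) = 11927578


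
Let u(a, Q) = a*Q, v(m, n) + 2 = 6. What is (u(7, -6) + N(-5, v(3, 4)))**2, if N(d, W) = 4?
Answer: 1444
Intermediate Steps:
v(m, n) = 4 (v(m, n) = -2 + 6 = 4)
u(a, Q) = Q*a
(u(7, -6) + N(-5, v(3, 4)))**2 = (-6*7 + 4)**2 = (-42 + 4)**2 = (-38)**2 = 1444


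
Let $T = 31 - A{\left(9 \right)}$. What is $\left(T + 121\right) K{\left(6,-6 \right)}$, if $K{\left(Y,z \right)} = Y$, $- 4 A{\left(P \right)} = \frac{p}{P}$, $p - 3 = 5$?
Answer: $\frac{2740}{3} \approx 913.33$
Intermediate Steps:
$p = 8$ ($p = 3 + 5 = 8$)
$A{\left(P \right)} = - \frac{2}{P}$ ($A{\left(P \right)} = - \frac{8 \frac{1}{P}}{4} = - \frac{2}{P}$)
$T = \frac{281}{9}$ ($T = 31 - - \frac{2}{9} = 31 + \frac{2}{9} = \frac{281}{9} \approx 31.222$)
$\left(T + 121\right) K{\left(6,-6 \right)} = \left(\frac{281}{9} + 121\right) 6 = \frac{1370}{9} \cdot 6 = \frac{2740}{3}$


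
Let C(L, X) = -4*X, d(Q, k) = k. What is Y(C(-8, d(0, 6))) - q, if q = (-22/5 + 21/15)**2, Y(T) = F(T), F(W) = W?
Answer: -33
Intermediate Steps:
Y(T) = T
q = 9 (q = (-22*1/5 + 21*(1/15))**2 = (-22/5 + 7/5)**2 = (-3)**2 = 9)
Y(C(-8, d(0, 6))) - q = -4*6 - 1*9 = -24 - 9 = -33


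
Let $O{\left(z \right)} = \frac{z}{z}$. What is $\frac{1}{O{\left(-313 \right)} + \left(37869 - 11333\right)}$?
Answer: $\frac{1}{26537} \approx 3.7683 \cdot 10^{-5}$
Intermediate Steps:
$O{\left(z \right)} = 1$
$\frac{1}{O{\left(-313 \right)} + \left(37869 - 11333\right)} = \frac{1}{1 + \left(37869 - 11333\right)} = \frac{1}{1 + 26536} = \frac{1}{26537}$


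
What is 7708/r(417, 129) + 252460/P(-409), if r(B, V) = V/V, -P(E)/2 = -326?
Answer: 1319519/163 ≈ 8095.2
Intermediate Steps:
P(E) = 652 (P(E) = -2*(-326) = 652)
r(B, V) = 1
7708/r(417, 129) + 252460/P(-409) = 7708/1 + 252460/652 = 7708*1 + 252460*(1/652) = 7708 + 63115/163 = 1319519/163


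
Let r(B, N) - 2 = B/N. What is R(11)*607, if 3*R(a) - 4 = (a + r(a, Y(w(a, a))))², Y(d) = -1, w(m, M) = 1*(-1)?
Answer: 4856/3 ≈ 1618.7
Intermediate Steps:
w(m, M) = -1
r(B, N) = 2 + B/N
R(a) = 8/3 (R(a) = 4/3 + (a + (2 + a/(-1)))²/3 = 4/3 + (a + (2 + a*(-1)))²/3 = 4/3 + (a + (2 - a))²/3 = 4/3 + (⅓)*2² = 4/3 + (⅓)*4 = 4/3 + 4/3 = 8/3)
R(11)*607 = (8/3)*607 = 4856/3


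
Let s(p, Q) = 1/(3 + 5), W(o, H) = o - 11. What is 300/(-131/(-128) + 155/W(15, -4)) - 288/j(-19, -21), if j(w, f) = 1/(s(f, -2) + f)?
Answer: 10215164/1697 ≈ 6019.5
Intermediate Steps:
W(o, H) = -11 + o
s(p, Q) = 1/8
j(w, f) = 1/(1/8 + f)
300/(-131/(-128) + 155/W(15, -4)) - 288/j(-19, -21) = 300/(-131/(-128) + 155/(-11 + 15)) - 288/(8/(1 + 8*(-21))) = 300/(-131*(-1/128) + 155/4) - 288/(8/(1 - 168)) = 300/(131/128 + 155*(1/4)) - 288/(8/(-167)) = 300/(131/128 + 155/4) - 288/(8*(-1/167)) = 300/(5091/128) - 288/(-8/167) = 300*(128/5091) - 288*(-167/8) = 12800/1697 + 6012 = 10215164/1697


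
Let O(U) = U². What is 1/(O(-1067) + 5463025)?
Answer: 1/6601514 ≈ 1.5148e-7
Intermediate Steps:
1/(O(-1067) + 5463025) = 1/((-1067)² + 5463025) = 1/(1138489 + 5463025) = 1/6601514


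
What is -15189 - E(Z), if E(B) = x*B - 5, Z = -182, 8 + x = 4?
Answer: -15912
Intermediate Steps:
x = -4 (x = -8 + 4 = -4)
E(B) = -5 - 4*B (E(B) = -4*B - 5 = -5 - 4*B)
-15189 - E(Z) = -15189 - (-5 - 4*(-182)) = -15189 - (-5 + 728) = -15189 - 1*723 = -15189 - 723 = -15912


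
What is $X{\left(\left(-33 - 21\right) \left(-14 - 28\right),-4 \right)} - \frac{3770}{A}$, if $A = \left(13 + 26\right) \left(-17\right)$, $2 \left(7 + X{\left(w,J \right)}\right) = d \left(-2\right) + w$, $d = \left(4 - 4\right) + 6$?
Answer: $\frac{57461}{51} \approx 1126.7$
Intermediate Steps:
$d = 6$ ($d = 0 + 6 = 6$)
$X{\left(w,J \right)} = -13 + \frac{w}{2}$ ($X{\left(w,J \right)} = -7 + \frac{6 \left(-2\right) + w}{2} = -7 + \frac{-12 + w}{2} = -7 + \left(-6 + \frac{w}{2}\right) = -13 + \frac{w}{2}$)
$A = -663$ ($A = 39 \left(-17\right) = -663$)
$X{\left(\left(-33 - 21\right) \left(-14 - 28\right),-4 \right)} - \frac{3770}{A} = \left(-13 + \frac{\left(-33 - 21\right) \left(-14 - 28\right)}{2}\right) - \frac{3770}{-663} = \left(-13 + \frac{\left(-54\right) \left(-42\right)}{2}\right) - 3770 \left(- \frac{1}{663}\right) = \left(-13 + \frac{1}{2} \cdot 2268\right) - - \frac{290}{51} = \left(-13 + 1134\right) + \frac{290}{51} = 1121 + \frac{290}{51} = \frac{57461}{51}$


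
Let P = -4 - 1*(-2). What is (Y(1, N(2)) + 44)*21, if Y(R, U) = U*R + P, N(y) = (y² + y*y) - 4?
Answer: 966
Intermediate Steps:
P = -2 (P = -4 + 2 = -2)
N(y) = -4 + 2*y² (N(y) = (y² + y²) - 4 = 2*y² - 4 = -4 + 2*y²)
Y(R, U) = -2 + R*U (Y(R, U) = U*R - 2 = R*U - 2 = -2 + R*U)
(Y(1, N(2)) + 44)*21 = ((-2 + 1*(-4 + 2*2²)) + 44)*21 = ((-2 + 1*(-4 + 2*4)) + 44)*21 = ((-2 + 1*(-4 + 8)) + 44)*21 = ((-2 + 1*4) + 44)*21 = ((-2 + 4) + 44)*21 = (2 + 44)*21 = 46*21 = 966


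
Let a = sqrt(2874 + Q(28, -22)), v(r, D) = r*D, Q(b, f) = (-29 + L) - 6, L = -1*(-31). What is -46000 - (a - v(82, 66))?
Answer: -40588 - sqrt(2870) ≈ -40642.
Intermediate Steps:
L = 31
Q(b, f) = -4 (Q(b, f) = (-29 + 31) - 6 = 2 - 6 = -4)
v(r, D) = D*r
a = sqrt(2870) (a = sqrt(2874 - 4) = sqrt(2870) ≈ 53.572)
-46000 - (a - v(82, 66)) = -46000 - (sqrt(2870) - 66*82) = -46000 - (sqrt(2870) - 1*5412) = -46000 - (sqrt(2870) - 5412) = -46000 - (-5412 + sqrt(2870)) = -46000 + (5412 - sqrt(2870)) = -40588 - sqrt(2870)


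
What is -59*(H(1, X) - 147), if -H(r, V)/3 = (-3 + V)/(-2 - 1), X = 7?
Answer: 8437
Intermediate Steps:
H(r, V) = -3 + V (H(r, V) = -3*(-3 + V)/(-2 - 1) = -3*(-3 + V)/(-3) = -3*(-3 + V)*(-1)/3 = -3*(1 - V/3) = -3 + V)
-59*(H(1, X) - 147) = -59*((-3 + 7) - 147) = -59*(4 - 147) = -59*(-143) = 8437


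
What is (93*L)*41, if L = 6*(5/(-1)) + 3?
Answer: -102951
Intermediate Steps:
L = -27 (L = 6*(5*(-1)) + 3 = 6*(-5) + 3 = -30 + 3 = -27)
(93*L)*41 = (93*(-27))*41 = -2511*41 = -102951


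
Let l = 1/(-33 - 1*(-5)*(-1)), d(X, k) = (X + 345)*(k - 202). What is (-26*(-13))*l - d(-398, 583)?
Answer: 383498/19 ≈ 20184.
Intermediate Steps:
d(X, k) = (-202 + k)*(345 + X) (d(X, k) = (345 + X)*(-202 + k) = (-202 + k)*(345 + X))
l = -1/38 (l = 1/(-33 + 5*(-1)) = 1/(-33 - 5) = 1/(-38) = -1/38 ≈ -0.026316)
(-26*(-13))*l - d(-398, 583) = -26*(-13)*(-1/38) - (-69690 - 202*(-398) + 345*583 - 398*583) = 338*(-1/38) - (-69690 + 80396 + 201135 - 232034) = -169/19 - 1*(-20193) = -169/19 + 20193 = 383498/19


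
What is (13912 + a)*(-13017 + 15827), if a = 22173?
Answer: 101398850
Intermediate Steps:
(13912 + a)*(-13017 + 15827) = (13912 + 22173)*(-13017 + 15827) = 36085*2810 = 101398850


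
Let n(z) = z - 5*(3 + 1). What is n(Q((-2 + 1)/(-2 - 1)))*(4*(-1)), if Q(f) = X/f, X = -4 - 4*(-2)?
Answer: 32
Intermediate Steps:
X = 4 (X = -4 + 8 = 4)
Q(f) = 4/f
n(z) = -20 + z (n(z) = z - 5*4 = z - 20 = -20 + z)
n(Q((-2 + 1)/(-2 - 1)))*(4*(-1)) = (-20 + 4/(((-2 + 1)/(-2 - 1))))*(4*(-1)) = (-20 + 4/((-1/(-3))))*(-4) = (-20 + 4/((-1*(-⅓))))*(-4) = (-20 + 4/(⅓))*(-4) = (-20 + 4*3)*(-4) = (-20 + 12)*(-4) = -8*(-4) = 32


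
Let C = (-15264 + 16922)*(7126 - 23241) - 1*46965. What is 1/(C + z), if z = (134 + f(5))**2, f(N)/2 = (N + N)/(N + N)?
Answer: -1/26747139 ≈ -3.7387e-8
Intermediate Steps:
f(N) = 2 (f(N) = 2*((N + N)/(N + N)) = 2*((2*N)/((2*N))) = 2*((2*N)*(1/(2*N))) = 2*1 = 2)
C = -26765635 (C = 1658*(-16115) - 46965 = -26718670 - 46965 = -26765635)
z = 18496 (z = (134 + 2)**2 = 136**2 = 18496)
1/(C + z) = 1/(-26765635 + 18496) = 1/(-26747139) = -1/26747139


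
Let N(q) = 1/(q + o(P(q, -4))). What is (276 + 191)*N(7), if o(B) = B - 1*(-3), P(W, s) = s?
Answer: 467/6 ≈ 77.833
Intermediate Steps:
o(B) = 3 + B (o(B) = B + 3 = 3 + B)
N(q) = 1/(-1 + q) (N(q) = 1/(q + (3 - 4)) = 1/(q - 1) = 1/(-1 + q))
(276 + 191)*N(7) = (276 + 191)/(-1 + 7) = 467/6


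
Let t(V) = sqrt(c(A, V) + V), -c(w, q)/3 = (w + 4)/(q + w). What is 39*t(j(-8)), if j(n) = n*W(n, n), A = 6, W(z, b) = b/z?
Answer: 39*sqrt(7) ≈ 103.18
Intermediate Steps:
j(n) = n (j(n) = n*(n/n) = n*1 = n)
c(w, q) = -3*(4 + w)/(q + w) (c(w, q) = -3*(w + 4)/(q + w) = -3*(4 + w)/(q + w))
t(V) = sqrt(V - 30/(6 + V)) (t(V) = sqrt(3*(-4 - 1*6)/(V + 6) + V) = sqrt(3*(-4 - 6)/(6 + V) + V) = sqrt(3*(-10)/(6 + V) + V) = sqrt(-30/(6 + V) + V) = sqrt(V - 30/(6 + V)))
39*t(j(-8)) = 39*sqrt((-30 - 8*(6 - 8))/(6 - 8)) = 39*sqrt((-30 - 8*(-2))/(-2)) = 39*sqrt(-(-30 + 16)/2) = 39*sqrt(-1/2*(-14)) = 39*sqrt(7)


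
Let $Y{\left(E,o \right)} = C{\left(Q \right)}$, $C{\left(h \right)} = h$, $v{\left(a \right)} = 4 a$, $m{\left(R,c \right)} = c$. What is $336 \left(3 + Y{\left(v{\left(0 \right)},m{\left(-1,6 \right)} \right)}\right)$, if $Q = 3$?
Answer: $2016$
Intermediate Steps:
$Y{\left(E,o \right)} = 3$
$336 \left(3 + Y{\left(v{\left(0 \right)},m{\left(-1,6 \right)} \right)}\right) = 336 \left(3 + 3\right) = 336 \cdot 6 = 2016$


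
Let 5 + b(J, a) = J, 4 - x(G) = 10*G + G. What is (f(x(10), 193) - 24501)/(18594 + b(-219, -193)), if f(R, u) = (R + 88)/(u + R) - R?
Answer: -707461/532730 ≈ -1.3280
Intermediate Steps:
x(G) = 4 - 11*G (x(G) = 4 - (10*G + G) = 4 - 11*G)
b(J, a) = -5 + J
f(R, u) = -R + (88 + R)/(R + u) (f(R, u) = (88 + R)/(R + u) - R = -R + (88 + R)/(R + u))
(f(x(10), 193) - 24501)/(18594 + b(-219, -193)) = ((88 + (4 - 11*10) - (4 - 11*10)² - 1*(4 - 11*10)*193)/((4 - 11*10) + 193) - 24501)/(18594 + (-5 - 219)) = ((88 + (4 - 110) - (4 - 110)² - 1*(4 - 110)*193)/((4 - 110) + 193) - 24501)/(18594 - 224) = ((88 - 106 - 1*(-106)² - 1*(-106)*193)/(-106 + 193) - 24501)/18370 = ((88 - 106 - 1*11236 + 20458)/87 - 24501)*(1/18370) = ((88 - 106 - 11236 + 20458)/87 - 24501)*(1/18370) = ((1/87)*9204 - 24501)*(1/18370) = (3068/29 - 24501)*(1/18370) = -707461/29*1/18370 = -707461/532730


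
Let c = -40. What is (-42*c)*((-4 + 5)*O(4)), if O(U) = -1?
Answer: -1680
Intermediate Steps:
(-42*c)*((-4 + 5)*O(4)) = (-42*(-40))*((-4 + 5)*(-1)) = 1680*(1*(-1)) = 1680*(-1) = -1680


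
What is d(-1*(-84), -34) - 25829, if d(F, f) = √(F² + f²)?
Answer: -25829 + 2*√2053 ≈ -25738.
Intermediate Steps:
d(-1*(-84), -34) - 25829 = √((-1*(-84))² + (-34)²) - 25829 = √(84² + 1156) - 25829 = √(7056 + 1156) - 25829 = √8212 - 25829 = 2*√2053 - 25829 = -25829 + 2*√2053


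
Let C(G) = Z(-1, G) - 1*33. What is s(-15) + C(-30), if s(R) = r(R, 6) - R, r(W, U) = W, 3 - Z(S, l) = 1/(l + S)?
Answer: -929/31 ≈ -29.968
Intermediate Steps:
Z(S, l) = 3 - 1/(S + l) (Z(S, l) = 3 - 1/(l + S) = 3 - 1/(S + l))
C(G) = -33 + (-4 + 3*G)/(-1 + G) (C(G) = (-1 + 3*(-1) + 3*G)/(-1 + G) - 1*33 = (-1 - 3 + 3*G)/(-1 + G) - 33 = (-4 + 3*G)/(-1 + G) - 33 = -33 + (-4 + 3*G)/(-1 + G))
s(R) = 0 (s(R) = R - R = 0)
s(-15) + C(-30) = 0 + (29 - 30*(-30))/(-1 - 30) = 0 + (29 + 900)/(-31) = 0 - 1/31*929 = 0 - 929/31 = -929/31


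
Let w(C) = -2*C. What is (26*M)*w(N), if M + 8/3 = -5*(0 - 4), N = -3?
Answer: 2704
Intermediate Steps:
M = 52/3 (M = -8/3 - 5*(0 - 4) = -8/3 - 5*(-4) = -8/3 + 20 = 52/3 ≈ 17.333)
(26*M)*w(N) = (26*(52/3))*(-2*(-3)) = (1352/3)*6 = 2704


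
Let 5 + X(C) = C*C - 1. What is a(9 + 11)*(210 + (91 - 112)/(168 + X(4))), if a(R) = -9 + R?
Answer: 410949/178 ≈ 2308.7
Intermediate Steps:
X(C) = -6 + C² (X(C) = -5 + (C*C - 1) = -5 + (C² - 1) = -5 + (-1 + C²) = -6 + C²)
a(9 + 11)*(210 + (91 - 112)/(168 + X(4))) = (-9 + (9 + 11))*(210 + (91 - 112)/(168 + (-6 + 4²))) = (-9 + 20)*(210 - 21/(168 + (-6 + 16))) = 11*(210 - 21/(168 + 10)) = 11*(210 - 21/178) = 11*(37359/178) = 410949/178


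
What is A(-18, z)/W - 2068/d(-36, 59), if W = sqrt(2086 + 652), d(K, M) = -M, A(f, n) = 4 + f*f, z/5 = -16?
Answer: 2068/59 + 164*sqrt(2)/37 ≈ 41.319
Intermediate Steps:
z = -80 (z = 5*(-16) = -80)
A(f, n) = 4 + f**2
W = 37*sqrt(2) (W = sqrt(2738) = 37*sqrt(2) ≈ 52.326)
A(-18, z)/W - 2068/d(-36, 59) = (4 + (-18)**2)/((37*sqrt(2))) - 2068/((-1*59)) = (4 + 324)*(sqrt(2)/74) - 2068/(-59) = 328*(sqrt(2)/74) - 2068*(-1/59) = 164*sqrt(2)/37 + 2068/59 = 2068/59 + 164*sqrt(2)/37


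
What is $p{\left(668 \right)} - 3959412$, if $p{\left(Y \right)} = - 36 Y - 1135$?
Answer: $-3984595$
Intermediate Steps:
$p{\left(Y \right)} = -1135 - 36 Y$
$p{\left(668 \right)} - 3959412 = \left(-1135 - 24048\right) - 3959412 = -25183 - 3959412 = -3984595$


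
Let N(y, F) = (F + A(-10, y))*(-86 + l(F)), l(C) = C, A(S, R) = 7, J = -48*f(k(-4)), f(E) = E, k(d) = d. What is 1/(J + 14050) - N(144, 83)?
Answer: 3845341/14242 ≈ 270.00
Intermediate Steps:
J = 192 (J = -48*(-4) = 192)
N(y, F) = (-86 + F)*(7 + F) (N(y, F) = (F + 7)*(-86 + F) = (7 + F)*(-86 + F) = (-86 + F)*(7 + F))
1/(J + 14050) - N(144, 83) = 1/(192 + 14050) - (-602 + 83**2 - 79*83) = 1/14242 - (-602 + 6889 - 6557) = 1/14242 - 1*(-270) = 1/14242 + 270 = 3845341/14242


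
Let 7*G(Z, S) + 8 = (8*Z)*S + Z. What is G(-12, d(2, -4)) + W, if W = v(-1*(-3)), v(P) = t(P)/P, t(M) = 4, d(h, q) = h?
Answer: -608/21 ≈ -28.952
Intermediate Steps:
G(Z, S) = -8/7 + Z/7 + 8*S*Z/7 (G(Z, S) = -8/7 + ((8*Z)*S + Z)/7 = -8/7 + (8*S*Z + Z)/7 = -8/7 + (Z + 8*S*Z)/7 = -8/7 + (Z/7 + 8*S*Z/7) = -8/7 + Z/7 + 8*S*Z/7)
v(P) = 4/P
W = 4/3 (W = 4/((-1*(-3))) = 4/3 ≈ 1.3333)
G(-12, d(2, -4)) + W = (-8/7 + (⅐)*(-12) + (8/7)*2*(-12)) + 4/3 = (-8/7 - 12/7 - 192/7) + 4/3 = -212/7 + 4/3 = -608/21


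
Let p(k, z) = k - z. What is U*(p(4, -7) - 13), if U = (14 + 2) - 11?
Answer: -10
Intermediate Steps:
U = 5 (U = 16 - 11 = 5)
U*(p(4, -7) - 13) = 5*((4 - 1*(-7)) - 13) = 5*((4 + 7) - 13) = 5*(11 - 13) = 5*(-2) = -10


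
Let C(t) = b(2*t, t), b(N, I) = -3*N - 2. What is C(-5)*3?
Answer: 84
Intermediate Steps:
b(N, I) = -2 - 3*N
C(t) = -2 - 6*t
C(-5)*3 = (-2 - 6*(-5))*3 = (-2 + 30)*3 = 28*3 = 84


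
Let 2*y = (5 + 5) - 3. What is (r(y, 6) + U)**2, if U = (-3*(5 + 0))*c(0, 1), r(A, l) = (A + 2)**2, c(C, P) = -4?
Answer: 130321/16 ≈ 8145.1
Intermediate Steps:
y = 7/2 (y = ((5 + 5) - 3)/2 = (10 - 3)/2 = (1/2)*7 = 7/2 ≈ 3.5000)
r(A, l) = (2 + A)**2
U = 60 (U = -3*(5 + 0)*(-4) = -3*5*(-4) = -15*(-4) = 60)
(r(y, 6) + U)**2 = ((2 + 7/2)**2 + 60)**2 = ((11/2)**2 + 60)**2 = (121/4 + 60)**2 = (361/4)**2 = 130321/16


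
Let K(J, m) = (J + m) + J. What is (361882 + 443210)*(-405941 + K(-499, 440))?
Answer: -327269092908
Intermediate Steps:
K(J, m) = m + 2*J
(361882 + 443210)*(-405941 + K(-499, 440)) = (361882 + 443210)*(-405941 + (440 + 2*(-499))) = 805092*(-405941 + (440 - 998)) = 805092*(-405941 - 558) = 805092*(-406499) = -327269092908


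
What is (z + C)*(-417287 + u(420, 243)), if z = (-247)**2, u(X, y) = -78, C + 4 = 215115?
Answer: -115242823800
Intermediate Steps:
C = 215111 (C = -4 + 215115 = 215111)
z = 61009
(z + C)*(-417287 + u(420, 243)) = (61009 + 215111)*(-417287 - 78) = 276120*(-417365) = -115242823800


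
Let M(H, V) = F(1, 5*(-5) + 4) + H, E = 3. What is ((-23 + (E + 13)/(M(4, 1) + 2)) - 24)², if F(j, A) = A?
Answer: 519841/225 ≈ 2310.4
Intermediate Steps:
M(H, V) = -21 + H (M(H, V) = (5*(-5) + 4) + H = (-25 + 4) + H = -21 + H)
((-23 + (E + 13)/(M(4, 1) + 2)) - 24)² = ((-23 + (3 + 13)/((-21 + 4) + 2)) - 24)² = ((-23 + 16/(-17 + 2)) - 24)² = ((-23 + 16/(-15)) - 24)² = ((-23 + 16*(-1/15)) - 24)² = ((-23 - 16/15) - 24)² = (-361/15 - 24)² = (-721/15)² = 519841/225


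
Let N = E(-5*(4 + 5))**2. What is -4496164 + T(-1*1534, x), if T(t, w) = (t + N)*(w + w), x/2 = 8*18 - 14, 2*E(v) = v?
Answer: -5030594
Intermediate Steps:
E(v) = v/2
x = 260 (x = 2*(8*18 - 14) = 2*(144 - 14) = 2*130 = 260)
N = 2025/4 (N = ((-5*(4 + 5))/2)**2 = ((-5*9)/2)**2 = ((1/2)*(-45))**2 = (-45/2)**2 = 2025/4 ≈ 506.25)
T(t, w) = 2*w*(2025/4 + t) (T(t, w) = (t + 2025/4)*(w + w) = (2025/4 + t)*(2*w) = 2*w*(2025/4 + t))
-4496164 + T(-1*1534, x) = -4496164 + (1/2)*260*(2025 + 4*(-1*1534)) = -4496164 + (1/2)*260*(2025 + 4*(-1534)) = -4496164 + (1/2)*260*(2025 - 6136) = -4496164 + (1/2)*260*(-4111) = -4496164 - 534430 = -5030594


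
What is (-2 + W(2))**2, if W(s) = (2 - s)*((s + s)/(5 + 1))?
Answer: 4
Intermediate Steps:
W(s) = s*(2 - s)/3 (W(s) = (2 - s)*((2*s)/6) = (2 - s)*((2*s)*(1/6)) = (2 - s)*(s/3) = s*(2 - s)/3)
(-2 + W(2))**2 = (-2 + (1/3)*2*(2 - 1*2))**2 = (-2 + (1/3)*2*(2 - 2))**2 = (-2 + (1/3)*2*0)**2 = (-2 + 0)**2 = (-2)**2 = 4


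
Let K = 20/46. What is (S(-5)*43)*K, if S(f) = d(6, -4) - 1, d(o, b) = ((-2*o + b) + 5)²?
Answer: 51600/23 ≈ 2243.5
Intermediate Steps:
K = 10/23 (K = 20*(1/46) = 10/23 ≈ 0.43478)
d(o, b) = (5 + b - 2*o)² (d(o, b) = ((b - 2*o) + 5)² = (5 + b - 2*o)²)
S(f) = 120 (S(f) = (5 - 4 - 2*6)² - 1 = (5 - 4 - 12)² - 1 = (-11)² - 1 = 121 - 1 = 120)
(S(-5)*43)*K = (120*43)*(10/23) = 5160*(10/23) = 51600/23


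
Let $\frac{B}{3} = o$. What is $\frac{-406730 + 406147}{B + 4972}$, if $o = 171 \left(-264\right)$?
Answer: $\frac{53}{11860} \approx 0.0044688$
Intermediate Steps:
$o = -45144$
$B = -135432$ ($B = 3 \left(-45144\right) = -135432$)
$\frac{-406730 + 406147}{B + 4972} = \frac{-406730 + 406147}{-135432 + 4972} = - \frac{583}{-130460} = \left(-583\right) \left(- \frac{1}{130460}\right) = \frac{53}{11860}$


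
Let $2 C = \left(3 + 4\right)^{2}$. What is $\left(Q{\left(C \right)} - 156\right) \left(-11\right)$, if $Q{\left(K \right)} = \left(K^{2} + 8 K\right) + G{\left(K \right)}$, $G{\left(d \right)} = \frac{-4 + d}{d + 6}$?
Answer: $- \frac{1720235}{244} \approx -7050.1$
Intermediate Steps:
$G{\left(d \right)} = \frac{-4 + d}{6 + d}$
$C = \frac{49}{2}$ ($C = \frac{\left(3 + 4\right)^{2}}{2} = \frac{7^{2}}{2} = \frac{1}{2} \cdot 49 = \frac{49}{2} \approx 24.5$)
$Q{\left(K \right)} = K^{2} + 8 K + \frac{-4 + K}{6 + K}$ ($Q{\left(K \right)} = \left(K^{2} + 8 K\right) + \frac{-4 + K}{6 + K} = K^{2} + 8 K + \frac{-4 + K}{6 + K}$)
$\left(Q{\left(C \right)} - 156\right) \left(-11\right) = \left(\frac{-4 + \frac{49}{2} + \frac{49 \left(6 + \frac{49}{2}\right) \left(8 + \frac{49}{2}\right)}{2}}{6 + \frac{49}{2}} - 156\right) \left(-11\right) = \left(\frac{-4 + \frac{49}{2} + \frac{49}{2} \cdot \frac{61}{2} \cdot \frac{65}{2}}{\frac{61}{2}} - 156\right) \left(-11\right) = \left(\frac{2 \left(-4 + \frac{49}{2} + \frac{194285}{8}\right)}{61} - 156\right) \left(-11\right) = \left(\frac{2}{61} \cdot \frac{194449}{8} - 156\right) \left(-11\right) = \left(\frac{194449}{244} - 156\right) \left(-11\right) = \frac{156385}{244} \left(-11\right) = - \frac{1720235}{244}$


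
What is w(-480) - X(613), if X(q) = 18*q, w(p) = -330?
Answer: -11364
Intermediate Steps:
w(-480) - X(613) = -330 - 18*613 = -330 - 1*11034 = -330 - 11034 = -11364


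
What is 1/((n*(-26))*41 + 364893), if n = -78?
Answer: 1/448041 ≈ 2.2319e-6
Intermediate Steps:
1/((n*(-26))*41 + 364893) = 1/(-78*(-26)*41 + 364893) = 1/(2028*41 + 364893) = 1/(83148 + 364893) = 1/448041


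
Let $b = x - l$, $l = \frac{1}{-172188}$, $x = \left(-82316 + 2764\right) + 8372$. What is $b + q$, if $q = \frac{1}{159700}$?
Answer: $- \frac{122333611969757}{1718651475} \approx -71180.0$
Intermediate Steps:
$x = -71180$ ($x = -79552 + 8372 = -71180$)
$l = - \frac{1}{172188} \approx -5.8076 \cdot 10^{-6}$
$b = - \frac{12256341839}{172188}$ ($b = -71180 - - \frac{1}{172188} = -71180 + \frac{1}{172188} = - \frac{12256341839}{172188} \approx -71180.0$)
$q = \frac{1}{159700} \approx 6.2617 \cdot 10^{-6}$
$b + q = - \frac{12256341839}{172188} + \frac{1}{159700} = - \frac{122333611969757}{1718651475}$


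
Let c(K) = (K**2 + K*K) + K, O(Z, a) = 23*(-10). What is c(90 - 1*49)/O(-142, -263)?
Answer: -3403/230 ≈ -14.796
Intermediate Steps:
O(Z, a) = -230
c(K) = K + 2*K**2 (c(K) = (K**2 + K**2) + K = 2*K**2 + K = K + 2*K**2)
c(90 - 1*49)/O(-142, -263) = ((90 - 1*49)*(1 + 2*(90 - 1*49)))/(-230) = ((90 - 49)*(1 + 2*(90 - 49)))*(-1/230) = (41*(1 + 2*41))*(-1/230) = (41*(1 + 82))*(-1/230) = (41*83)*(-1/230) = 3403*(-1/230) = -3403/230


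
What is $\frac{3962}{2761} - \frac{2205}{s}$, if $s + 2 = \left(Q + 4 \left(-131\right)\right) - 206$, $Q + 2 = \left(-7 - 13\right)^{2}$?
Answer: $\frac{7411313}{922174} \approx 8.0368$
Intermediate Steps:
$Q = 398$ ($Q = -2 + \left(-7 - 13\right)^{2} = -2 + \left(-20\right)^{2} = -2 + 400 = 398$)
$s = -334$ ($s = -2 + \left(\left(398 + 4 \left(-131\right)\right) - 206\right) = -2 + \left(\left(398 - 524\right) - 206\right) = -2 - 332 = -334$)
$\frac{3962}{2761} - \frac{2205}{s} = \frac{3962}{2761} - \frac{2205}{-334} = 3962 \cdot \frac{1}{2761} - - \frac{2205}{334} = \frac{3962}{2761} + \frac{2205}{334} = \frac{7411313}{922174}$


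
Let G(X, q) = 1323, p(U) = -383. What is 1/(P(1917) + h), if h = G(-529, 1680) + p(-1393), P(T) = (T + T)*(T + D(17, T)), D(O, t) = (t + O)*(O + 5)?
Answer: 1/170479750 ≈ 5.8658e-9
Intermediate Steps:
D(O, t) = (5 + O)*(O + t) (D(O, t) = (O + t)*(5 + O) = (5 + O)*(O + t))
P(T) = 2*T*(374 + 23*T) (P(T) = (T + T)*(T + (17² + 5*17 + 5*T + 17*T)) = (2*T)*(T + (289 + 85 + 5*T + 17*T)) = (2*T)*(T + (374 + 22*T)) = (2*T)*(374 + 23*T) = 2*T*(374 + 23*T))
h = 940 (h = 1323 - 383 = 940)
1/(P(1917) + h) = 1/(2*1917*(374 + 23*1917) + 940) = 1/(2*1917*(374 + 44091) + 940) = 1/(2*1917*44465 + 940) = 1/(170478810 + 940) = 1/170479750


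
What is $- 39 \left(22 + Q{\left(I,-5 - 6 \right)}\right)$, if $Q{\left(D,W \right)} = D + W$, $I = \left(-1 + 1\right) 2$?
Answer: $-429$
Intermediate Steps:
$I = 0$ ($I = 0 \cdot 2 = 0$)
$- 39 \left(22 + Q{\left(I,-5 - 6 \right)}\right) = - 39 \left(22 + \left(0 - 11\right)\right) = - 39 \left(22 - 11\right) = \left(-39\right) 11 = -429$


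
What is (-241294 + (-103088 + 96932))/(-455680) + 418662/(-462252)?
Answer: -636597023/1755324928 ≈ -0.36267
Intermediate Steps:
(-241294 + (-103088 + 96932))/(-455680) + 418662/(-462252) = (-241294 - 6156)*(-1/455680) + 418662*(-1/462252) = -247450*(-1/455680) - 69777/77042 = 24745/45568 - 69777/77042 = -636597023/1755324928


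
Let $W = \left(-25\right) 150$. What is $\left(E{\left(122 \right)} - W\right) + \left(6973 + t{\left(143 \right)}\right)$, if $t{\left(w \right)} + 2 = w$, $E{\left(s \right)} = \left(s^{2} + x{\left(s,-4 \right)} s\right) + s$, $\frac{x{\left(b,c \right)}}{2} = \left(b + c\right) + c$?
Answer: $53686$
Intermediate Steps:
$W = -3750$
$x{\left(b,c \right)} = 2 b + 4 c$ ($x{\left(b,c \right)} = 2 \left(\left(b + c\right) + c\right) = 2 \left(b + 2 c\right) = 2 b + 4 c$)
$E{\left(s \right)} = s + s^{2} + s \left(-16 + 2 s\right)$ ($E{\left(s \right)} = \left(s^{2} + \left(2 s + 4 \left(-4\right)\right) s\right) + s = \left(s^{2} + \left(2 s - 16\right) s\right) + s = \left(s^{2} + \left(-16 + 2 s\right) s\right) + s = \left(s^{2} + s \left(-16 + 2 s\right)\right) + s = s + s^{2} + s \left(-16 + 2 s\right)$)
$t{\left(w \right)} = -2 + w$
$\left(E{\left(122 \right)} - W\right) + \left(6973 + t{\left(143 \right)}\right) = \left(3 \cdot 122 \left(-5 + 122\right) - -3750\right) + \left(6973 + \left(-2 + 143\right)\right) = \left(3 \cdot 122 \cdot 117 + 3750\right) + \left(6973 + 141\right) = \left(42822 + 3750\right) + 7114 = 46572 + 7114 = 53686$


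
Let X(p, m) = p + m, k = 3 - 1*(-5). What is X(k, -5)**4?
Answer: 81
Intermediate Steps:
k = 8 (k = 3 + 5 = 8)
X(p, m) = m + p
X(k, -5)**4 = (-5 + 8)**4 = 3**4 = 81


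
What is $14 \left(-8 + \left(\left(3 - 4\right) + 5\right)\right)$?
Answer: $-56$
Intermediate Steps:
$14 \left(-8 + \left(\left(3 - 4\right) + 5\right)\right) = 14 \left(-8 + \left(-1 + 5\right)\right) = 14 \left(-8 + 4\right) = 14 \left(-4\right) = -56$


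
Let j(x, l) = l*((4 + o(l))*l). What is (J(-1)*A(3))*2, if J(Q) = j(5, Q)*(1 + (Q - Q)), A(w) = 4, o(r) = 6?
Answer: 80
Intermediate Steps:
j(x, l) = 10*l² (j(x, l) = l*((4 + 6)*l) = l*(10*l) = 10*l²)
J(Q) = 10*Q² (J(Q) = (10*Q²)*(1 + (Q - Q)) = (10*Q²)*(1 + 0) = (10*Q²)*1 = 10*Q²)
(J(-1)*A(3))*2 = ((10*(-1)²)*4)*2 = ((10*1)*4)*2 = (10*4)*2 = 40*2 = 80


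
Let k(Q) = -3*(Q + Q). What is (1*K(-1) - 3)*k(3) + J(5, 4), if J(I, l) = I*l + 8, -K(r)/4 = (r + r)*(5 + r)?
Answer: -494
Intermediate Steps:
K(r) = -8*r*(5 + r) (K(r) = -4*(r + r)*(5 + r) = -4*2*r*(5 + r) = -8*r*(5 + r))
J(I, l) = 8 + I*l
k(Q) = -6*Q
(1*K(-1) - 3)*k(3) + J(5, 4) = (1*(-8*(-1)*(5 - 1)) - 3)*(-6*3) + (8 + 5*4) = (1*(-8*(-1)*4) - 3)*(-18) + (8 + 20) = (1*32 - 3)*(-18) + 28 = (32 - 3)*(-18) + 28 = 29*(-18) + 28 = -522 + 28 = -494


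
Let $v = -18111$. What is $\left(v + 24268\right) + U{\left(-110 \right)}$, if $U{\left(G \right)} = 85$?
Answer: $6242$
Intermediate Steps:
$\left(v + 24268\right) + U{\left(-110 \right)} = \left(-18111 + 24268\right) + 85 = 6157 + 85 = 6242$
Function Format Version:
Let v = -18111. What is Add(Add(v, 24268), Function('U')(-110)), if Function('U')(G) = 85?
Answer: 6242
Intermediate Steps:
Add(Add(v, 24268), Function('U')(-110)) = Add(Add(-18111, 24268), 85) = Add(6157, 85) = 6242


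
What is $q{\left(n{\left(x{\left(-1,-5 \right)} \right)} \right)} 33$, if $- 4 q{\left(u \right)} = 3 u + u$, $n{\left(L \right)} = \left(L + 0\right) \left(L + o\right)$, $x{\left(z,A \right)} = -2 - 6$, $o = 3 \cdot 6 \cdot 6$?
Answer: $26400$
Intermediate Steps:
$o = 108$ ($o = 18 \cdot 6 = 108$)
$x{\left(z,A \right)} = -8$ ($x{\left(z,A \right)} = -2 - 6 = -8$)
$n{\left(L \right)} = L \left(108 + L\right)$ ($n{\left(L \right)} = \left(L + 0\right) \left(L + 108\right) = L \left(108 + L\right)$)
$q{\left(u \right)} = - u$ ($q{\left(u \right)} = - \frac{3 u + u}{4} = - \frac{4 u}{4} = - u$)
$q{\left(n{\left(x{\left(-1,-5 \right)} \right)} \right)} 33 = - \left(-8\right) \left(108 - 8\right) 33 = - \left(-8\right) 100 \cdot 33 = \left(-1\right) \left(-800\right) 33 = 800 \cdot 33 = 26400$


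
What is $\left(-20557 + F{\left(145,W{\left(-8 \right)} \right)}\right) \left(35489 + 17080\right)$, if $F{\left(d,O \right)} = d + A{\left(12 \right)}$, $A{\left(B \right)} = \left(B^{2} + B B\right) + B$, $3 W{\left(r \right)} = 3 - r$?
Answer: $-1057267728$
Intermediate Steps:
$W{\left(r \right)} = 1 - \frac{r}{3}$ ($W{\left(r \right)} = \frac{3 - r}{3} = 1 - \frac{r}{3}$)
$A{\left(B \right)} = B + 2 B^{2}$ ($A{\left(B \right)} = \left(B^{2} + B^{2}\right) + B = 2 B^{2} + B = B + 2 B^{2}$)
$F{\left(d,O \right)} = 300 + d$ ($F{\left(d,O \right)} = d + 12 \left(1 + 2 \cdot 12\right) = d + 12 \left(1 + 24\right) = d + 12 \cdot 25 = d + 300 = 300 + d$)
$\left(-20557 + F{\left(145,W{\left(-8 \right)} \right)}\right) \left(35489 + 17080\right) = \left(-20557 + \left(300 + 145\right)\right) \left(35489 + 17080\right) = \left(-20557 + 445\right) 52569 = \left(-20112\right) 52569 = -1057267728$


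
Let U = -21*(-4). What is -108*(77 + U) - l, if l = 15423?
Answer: -32811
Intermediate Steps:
U = 84
-108*(77 + U) - l = -108*(77 + 84) - 1*15423 = -108*161 - 15423 = -17388 - 15423 = -32811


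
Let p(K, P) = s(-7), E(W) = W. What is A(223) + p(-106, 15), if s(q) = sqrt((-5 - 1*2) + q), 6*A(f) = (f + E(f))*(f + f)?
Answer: 99458/3 + I*sqrt(14) ≈ 33153.0 + 3.7417*I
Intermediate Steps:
A(f) = 2*f**2/3 (A(f) = ((f + f)*(f + f))/6 = ((2*f)*(2*f))/6 = (4*f**2)/6 = 2*f**2/3)
s(q) = sqrt(-7 + q) (s(q) = sqrt((-5 - 2) + q) = sqrt(-7 + q))
p(K, P) = I*sqrt(14) (p(K, P) = sqrt(-7 - 7) = sqrt(-14) = I*sqrt(14))
A(223) + p(-106, 15) = (2/3)*223**2 + I*sqrt(14) = (2/3)*49729 + I*sqrt(14) = 99458/3 + I*sqrt(14)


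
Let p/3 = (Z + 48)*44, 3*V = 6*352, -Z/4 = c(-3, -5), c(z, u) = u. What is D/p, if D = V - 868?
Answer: -41/2244 ≈ -0.018271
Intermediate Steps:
Z = 20 (Z = -4*(-5) = 20)
V = 704 (V = (6*352)/3 = (⅓)*2112 = 704)
D = -164 (D = 704 - 868 = -164)
p = 8976 (p = 3*((20 + 48)*44) = 3*(68*44) = 3*2992 = 8976)
D/p = -164/8976 = -164*1/8976 = -41/2244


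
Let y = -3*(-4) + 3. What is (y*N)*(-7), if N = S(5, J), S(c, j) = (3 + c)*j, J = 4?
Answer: -3360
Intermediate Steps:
S(c, j) = j*(3 + c)
N = 32 (N = 4*(3 + 5) = 4*8 = 32)
y = 15 (y = 12 + 3 = 15)
(y*N)*(-7) = (15*32)*(-7) = 480*(-7) = -3360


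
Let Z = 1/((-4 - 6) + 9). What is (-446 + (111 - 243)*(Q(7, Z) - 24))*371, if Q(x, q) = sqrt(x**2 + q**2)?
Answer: 1009862 - 244860*sqrt(2) ≈ 6.6358e+5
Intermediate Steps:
Z = -1 (Z = 1/(-10 + 9) = 1/(-1) = -1)
Q(x, q) = sqrt(q**2 + x**2)
(-446 + (111 - 243)*(Q(7, Z) - 24))*371 = (-446 + (111 - 243)*(sqrt((-1)**2 + 7**2) - 24))*371 = (-446 - 132*(sqrt(1 + 49) - 24))*371 = (-446 - 132*(sqrt(50) - 24))*371 = (-446 - 132*(5*sqrt(2) - 24))*371 = (-446 - 132*(-24 + 5*sqrt(2)))*371 = (-446 + (3168 - 660*sqrt(2)))*371 = (2722 - 660*sqrt(2))*371 = 1009862 - 244860*sqrt(2)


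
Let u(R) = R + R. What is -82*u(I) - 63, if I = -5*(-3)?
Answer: -2523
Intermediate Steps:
I = 15
u(R) = 2*R
-82*u(I) - 63 = -164*15 - 63 = -82*30 - 63 = -2460 - 63 = -2523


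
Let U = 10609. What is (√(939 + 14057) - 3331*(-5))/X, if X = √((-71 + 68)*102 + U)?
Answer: √10303*(16655 + 2*√3749)/10303 ≈ 165.29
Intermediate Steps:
X = √10303 (X = √((-71 + 68)*102 + 10609) = √(-3*102 + 10609) = √(-306 + 10609) = √10303 ≈ 101.50)
(√(939 + 14057) - 3331*(-5))/X = (√(939 + 14057) - 3331*(-5))/(√10303) = (√14996 + 16655)*(√10303/10303) = (2*√3749 + 16655)*(√10303/10303) = (16655 + 2*√3749)*(√10303/10303) = √10303*(16655 + 2*√3749)/10303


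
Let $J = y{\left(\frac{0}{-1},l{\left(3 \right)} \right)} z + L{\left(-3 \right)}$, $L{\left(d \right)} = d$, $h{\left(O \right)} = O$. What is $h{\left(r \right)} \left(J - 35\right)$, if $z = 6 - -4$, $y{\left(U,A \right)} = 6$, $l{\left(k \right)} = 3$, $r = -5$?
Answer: $-110$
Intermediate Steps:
$z = 10$ ($z = 6 + 4 = 10$)
$J = 57$ ($J = 6 \cdot 10 - 3 = 60 - 3 = 57$)
$h{\left(r \right)} \left(J - 35\right) = - 5 \left(57 - 35\right) = \left(-5\right) 22 = -110$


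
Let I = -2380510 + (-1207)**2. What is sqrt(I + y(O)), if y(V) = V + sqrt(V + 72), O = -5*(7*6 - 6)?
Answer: sqrt(-923841 + 6*I*sqrt(3)) ≈ 0.005 + 961.17*I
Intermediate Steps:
O = -180 (O = -5*(42 - 6) = -5*36 = -180)
y(V) = V + sqrt(72 + V)
I = -923661 (I = -2380510 + 1456849 = -923661)
sqrt(I + y(O)) = sqrt(-923661 + (-180 + sqrt(72 - 180))) = sqrt(-923661 + (-180 + sqrt(-108))) = sqrt(-923661 + (-180 + 6*I*sqrt(3))) = sqrt(-923841 + 6*I*sqrt(3))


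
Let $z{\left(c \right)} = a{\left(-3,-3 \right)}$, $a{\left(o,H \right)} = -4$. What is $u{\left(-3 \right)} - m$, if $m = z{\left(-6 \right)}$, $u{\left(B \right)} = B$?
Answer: $1$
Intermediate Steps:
$z{\left(c \right)} = -4$
$m = -4$
$u{\left(-3 \right)} - m = -3 - -4 = -3 + 4 = 1$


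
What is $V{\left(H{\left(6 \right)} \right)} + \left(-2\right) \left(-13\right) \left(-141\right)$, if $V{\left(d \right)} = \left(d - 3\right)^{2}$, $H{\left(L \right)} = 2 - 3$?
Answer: $-3650$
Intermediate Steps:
$H{\left(L \right)} = -1$ ($H{\left(L \right)} = 2 - 3 = -1$)
$V{\left(d \right)} = \left(-3 + d\right)^{2}$
$V{\left(H{\left(6 \right)} \right)} + \left(-2\right) \left(-13\right) \left(-141\right) = \left(-3 - 1\right)^{2} + \left(-2\right) \left(-13\right) \left(-141\right) = \left(-4\right)^{2} + 26 \left(-141\right) = 16 - 3666 = -3650$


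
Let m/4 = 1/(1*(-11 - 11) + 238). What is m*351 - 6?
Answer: ½ ≈ 0.50000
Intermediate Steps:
m = 1/54 (m = 4/(1*(-11 - 11) + 238) = 4/(1*(-22) + 238) = 4/(-22 + 238) = 4/216 = 4*(1/216) = 1/54 ≈ 0.018519)
m*351 - 6 = (1/54)*351 - 6 = 13/2 - 6 = ½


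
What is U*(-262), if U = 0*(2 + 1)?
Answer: 0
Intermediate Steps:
U = 0 (U = 0*3 = 0)
U*(-262) = 0*(-262) = 0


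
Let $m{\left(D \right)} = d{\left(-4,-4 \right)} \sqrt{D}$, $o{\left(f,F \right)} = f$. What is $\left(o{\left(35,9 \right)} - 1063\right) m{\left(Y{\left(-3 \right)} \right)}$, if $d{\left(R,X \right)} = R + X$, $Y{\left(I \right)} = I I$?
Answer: $24672$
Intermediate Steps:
$Y{\left(I \right)} = I^{2}$
$m{\left(D \right)} = - 8 \sqrt{D}$ ($m{\left(D \right)} = \left(-4 - 4\right) \sqrt{D} = - 8 \sqrt{D}$)
$\left(o{\left(35,9 \right)} - 1063\right) m{\left(Y{\left(-3 \right)} \right)} = \left(35 - 1063\right) \left(- 8 \sqrt{\left(-3\right)^{2}}\right) = - 1028 \left(- 8 \sqrt{9}\right) = - 1028 \left(\left(-8\right) 3\right) = \left(-1028\right) \left(-24\right) = 24672$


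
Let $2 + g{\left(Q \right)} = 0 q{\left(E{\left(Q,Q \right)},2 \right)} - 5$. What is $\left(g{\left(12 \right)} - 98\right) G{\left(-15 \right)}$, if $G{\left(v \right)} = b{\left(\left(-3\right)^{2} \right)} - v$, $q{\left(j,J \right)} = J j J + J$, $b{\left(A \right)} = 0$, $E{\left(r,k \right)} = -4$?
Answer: $-1575$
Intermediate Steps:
$q{\left(j,J \right)} = J + j J^{2}$ ($q{\left(j,J \right)} = j J^{2} + J = J + j J^{2}$)
$g{\left(Q \right)} = -7$ ($g{\left(Q \right)} = -2 - \left(5 + 0 \cdot 2 \left(1 + 2 \left(-4\right)\right)\right) = -2 - \left(5 + 0 \cdot 2 \left(1 - 8\right)\right) = -2 - \left(5 + 0 \cdot 2 \left(-7\right)\right) = -2 + \left(0 \left(-14\right) - 5\right) = -2 + \left(0 - 5\right) = -2 - 5 = -7$)
$G{\left(v \right)} = - v$ ($G{\left(v \right)} = 0 - v = - v$)
$\left(g{\left(12 \right)} - 98\right) G{\left(-15 \right)} = \left(-7 - 98\right) \left(\left(-1\right) \left(-15\right)\right) = \left(-105\right) 15 = -1575$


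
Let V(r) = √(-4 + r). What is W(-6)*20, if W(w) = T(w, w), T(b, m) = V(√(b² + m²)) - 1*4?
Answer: -80 + 20*√(-4 + 6*√2) ≈ -37.643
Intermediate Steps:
T(b, m) = -4 + √(-4 + √(b² + m²)) (T(b, m) = √(-4 + √(b² + m²)) - 1*4 = √(-4 + √(b² + m²)) - 4 = -4 + √(-4 + √(b² + m²)))
W(w) = -4 + √(-4 + √2*√(w²)) (W(w) = -4 + √(-4 + √(w² + w²)) = -4 + √(-4 + √(2*w²)) = -4 + √(-4 + √2*√(w²)))
W(-6)*20 = (-4 + √(-4 + √2*√((-6)²)))*20 = (-4 + √(-4 + √2*√36))*20 = (-4 + √(-4 + √2*6))*20 = (-4 + √(-4 + 6*√2))*20 = -80 + 20*√(-4 + 6*√2)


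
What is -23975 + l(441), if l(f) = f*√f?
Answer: -14714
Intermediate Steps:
l(f) = f^(3/2)
-23975 + l(441) = -23975 + 441^(3/2) = -23975 + 9261 = -14714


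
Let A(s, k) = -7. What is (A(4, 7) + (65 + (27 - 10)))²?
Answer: 5625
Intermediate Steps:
(A(4, 7) + (65 + (27 - 10)))² = (-7 + (65 + (27 - 10)))² = (-7 + (65 + 17))² = (-7 + 82)² = 75² = 5625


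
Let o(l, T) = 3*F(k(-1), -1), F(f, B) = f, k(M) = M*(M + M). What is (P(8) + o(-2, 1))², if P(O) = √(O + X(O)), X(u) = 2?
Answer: (6 + √10)² ≈ 83.947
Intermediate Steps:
k(M) = 2*M² (k(M) = M*(2*M) = 2*M²)
P(O) = √(2 + O) (P(O) = √(O + 2) = √(2 + O))
o(l, T) = 6 (o(l, T) = 3*(2*(-1)²) = 3*(2*1) = 3*2 = 6)
(P(8) + o(-2, 1))² = (√(2 + 8) + 6)² = (√10 + 6)² = (6 + √10)²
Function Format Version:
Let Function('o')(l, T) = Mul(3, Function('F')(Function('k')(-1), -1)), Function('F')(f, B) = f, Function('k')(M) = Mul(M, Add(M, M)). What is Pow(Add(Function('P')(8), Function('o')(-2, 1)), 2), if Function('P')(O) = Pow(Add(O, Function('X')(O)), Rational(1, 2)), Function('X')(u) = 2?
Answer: Pow(Add(6, Pow(10, Rational(1, 2))), 2) ≈ 83.947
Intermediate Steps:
Function('k')(M) = Mul(2, Pow(M, 2)) (Function('k')(M) = Mul(M, Mul(2, M)) = Mul(2, Pow(M, 2)))
Function('P')(O) = Pow(Add(2, O), Rational(1, 2)) (Function('P')(O) = Pow(Add(O, 2), Rational(1, 2)) = Pow(Add(2, O), Rational(1, 2)))
Function('o')(l, T) = 6 (Function('o')(l, T) = Mul(3, Mul(2, Pow(-1, 2))) = Mul(3, Mul(2, 1)) = Mul(3, 2) = 6)
Pow(Add(Function('P')(8), Function('o')(-2, 1)), 2) = Pow(Add(Pow(Add(2, 8), Rational(1, 2)), 6), 2) = Pow(Add(Pow(10, Rational(1, 2)), 6), 2) = Pow(Add(6, Pow(10, Rational(1, 2))), 2)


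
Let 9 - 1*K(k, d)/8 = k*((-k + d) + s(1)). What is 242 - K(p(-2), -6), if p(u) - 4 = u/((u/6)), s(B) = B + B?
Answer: -950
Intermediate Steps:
s(B) = 2*B
p(u) = 10 (p(u) = 4 + u/((u/6)) = 4 + u*(6/u) = 4 + 6 = 10)
K(k, d) = 72 - 8*k*(2 + d - k) (K(k, d) = 72 - 8*k*((-k + d) + 2*1) = 72 - 8*k*((d - k) + 2) = 72 - 8*k*(2 + d - k))
242 - K(p(-2), -6) = 242 - (72 - 16*10 + 8*10² - 8*(-6)*10) = 242 - (72 - 160 + 8*100 + 480) = 242 - (72 - 160 + 800 + 480) = 242 - 1*1192 = 242 - 1192 = -950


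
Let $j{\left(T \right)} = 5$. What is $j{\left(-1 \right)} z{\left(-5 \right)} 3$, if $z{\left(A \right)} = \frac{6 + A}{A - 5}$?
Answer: $- \frac{3}{2} \approx -1.5$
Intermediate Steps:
$z{\left(A \right)} = \frac{6 + A}{-5 + A}$
$j{\left(-1 \right)} z{\left(-5 \right)} 3 = 5 \frac{6 - 5}{-5 - 5} \cdot 3 = 5 \frac{1}{-10} \cdot 1 \cdot 3 = 5 \left(\left(- \frac{1}{10}\right) 1\right) 3 = 5 \left(- \frac{1}{10}\right) 3 = \left(- \frac{1}{2}\right) 3 = - \frac{3}{2}$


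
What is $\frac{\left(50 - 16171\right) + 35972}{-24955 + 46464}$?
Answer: $\frac{19851}{21509} \approx 0.92292$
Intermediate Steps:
$\frac{\left(50 - 16171\right) + 35972}{-24955 + 46464} = \frac{-16121 + 35972}{21509} = 19851 \cdot \frac{1}{21509} = \frac{19851}{21509}$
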